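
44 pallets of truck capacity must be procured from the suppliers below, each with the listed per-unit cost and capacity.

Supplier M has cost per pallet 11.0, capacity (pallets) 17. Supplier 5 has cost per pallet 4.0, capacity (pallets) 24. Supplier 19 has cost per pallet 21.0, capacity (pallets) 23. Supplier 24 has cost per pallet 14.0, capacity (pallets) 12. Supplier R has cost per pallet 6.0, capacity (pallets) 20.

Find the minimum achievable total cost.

216

Cheapest first:
Supplier 5 at 4.0: take all 24 pallets — 20 still needed.
Take 20 from Supplier R at 6.0 — need 0 more.
Supplier M, Supplier 24, Supplier 19: unused.
Cost = 24×4.0 + 20×6.0 = 216.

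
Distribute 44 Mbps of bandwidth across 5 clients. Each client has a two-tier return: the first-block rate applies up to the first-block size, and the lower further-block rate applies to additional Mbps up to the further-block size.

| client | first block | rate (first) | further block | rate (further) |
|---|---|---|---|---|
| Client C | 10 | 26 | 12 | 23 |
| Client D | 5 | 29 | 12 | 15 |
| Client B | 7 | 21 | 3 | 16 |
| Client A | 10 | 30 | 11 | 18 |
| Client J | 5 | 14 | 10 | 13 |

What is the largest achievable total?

Order all 10 blocks by rate: Client A/first 30 > Client D/first 29 > Client C/first 26 > Client C/second 23 > Client B/first 21 > Client A/second 18 > Client B/second 16 > Client D/second 15 > Client J/first 14 > Client J/second 13.
Client A first at 30: fill all 10 — 34 left.
Client D first at 29: fill all 5 — 29 left.
Client C/first (26): +10 — 19 left.
Fill Client C second block (12 at 23) — 7 left.
Client B first at 21: fill all 7 — 0 left.
Total = 30×10 + 29×5 + 26×10 + 23×12 + 21×7 = 1128.

1128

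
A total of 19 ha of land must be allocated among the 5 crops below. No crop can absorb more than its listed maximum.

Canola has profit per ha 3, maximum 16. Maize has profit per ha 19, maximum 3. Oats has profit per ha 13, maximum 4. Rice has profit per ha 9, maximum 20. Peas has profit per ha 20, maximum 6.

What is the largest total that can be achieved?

283

Order the crops by profit per ha: Peas 20 > Maize 19 > Oats 13 > Rice 9 > Canola 3.
Give Peas 6 to hit its cap of 6 — 13 left.
Give Maize 3 to hit its cap of 3 — 10 left.
Oats: +4 to 4 (cap) — 6 left.
Only 6 left; Rice takes them to reach 6.
Total = 19×3 + 13×4 + 9×6 + 20×6 = 283.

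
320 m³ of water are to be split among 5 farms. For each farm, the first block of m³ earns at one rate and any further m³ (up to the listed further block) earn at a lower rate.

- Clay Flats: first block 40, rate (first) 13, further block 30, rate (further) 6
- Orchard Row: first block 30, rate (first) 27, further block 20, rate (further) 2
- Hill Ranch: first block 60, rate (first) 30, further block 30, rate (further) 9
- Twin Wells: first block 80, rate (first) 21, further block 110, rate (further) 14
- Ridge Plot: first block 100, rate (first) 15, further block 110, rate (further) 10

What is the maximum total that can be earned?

6490

Order all 10 blocks by rate: Hill Ranch/T1 30 > Orchard Row/T1 27 > Twin Wells/T1 21 > Ridge Plot/T1 15 > Twin Wells/T2 14 > Clay Flats/T1 13 > Ridge Plot/T2 10 > Hill Ranch/T2 9 > Clay Flats/T2 6 > Orchard Row/T2 2.
Fill Hill Ranch T1 block (60 at 30) ; 260 left.
Orchard Row/T1 (27): +30 ; 230 left.
Twin Wells/T1 (21): +80 ; 150 left.
Ridge Plot T1 at 15: fill all 100 ; 50 left.
Twin Wells/T2: +50 of 110 at 14; pool empty.
Total = 30×60 + 27×30 + 21×80 + 15×100 + 14×50 = 6490.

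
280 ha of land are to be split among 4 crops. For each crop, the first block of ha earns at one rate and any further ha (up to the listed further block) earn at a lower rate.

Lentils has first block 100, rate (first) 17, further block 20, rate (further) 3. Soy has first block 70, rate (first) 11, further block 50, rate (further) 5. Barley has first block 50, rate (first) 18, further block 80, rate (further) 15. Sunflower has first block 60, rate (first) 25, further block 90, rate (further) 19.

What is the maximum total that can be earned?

5470

Treat each block as its own option and order by rate: Sunflower/tier1 25 > Sunflower/tier2 19 > Barley/tier1 18 > Lentils/tier1 17 > Barley/tier2 15 > Soy/tier1 11 > Soy/tier2 5 > Lentils/tier2 3.
Sunflower/tier1 (25): +60 — 220 left.
Fill Sunflower tier2 block (90 at 19) — 130 left.
Barley/tier1 (18): +50 — 80 left.
Lentils tier1 at 17: only 80 left, fill 80.
Total = 25×60 + 19×90 + 18×50 + 17×80 = 5470.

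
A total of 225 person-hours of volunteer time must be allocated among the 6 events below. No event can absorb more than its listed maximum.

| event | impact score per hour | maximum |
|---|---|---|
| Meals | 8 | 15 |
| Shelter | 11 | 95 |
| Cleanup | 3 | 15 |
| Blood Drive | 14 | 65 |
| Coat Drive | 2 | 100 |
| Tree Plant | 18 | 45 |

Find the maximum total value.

2900

Rank by impact score per hour: Tree Plant 18 > Blood Drive 14 > Shelter 11 > Meals 8 > Cleanup 3 > Coat Drive 2.
Give Tree Plant 45 to hit its cap of 45 — 180 left.
Blood Drive takes 65 to reach its cap of 65 — 115 left.
Shelter: +95 to 95 (cap) — 20 left.
Meals takes 15 to reach its cap of 15 — 5 left.
Cleanup: +5 (room for 15) → 5. Pool exhausted.
Total = 8×15 + 11×95 + 3×5 + 14×65 + 18×45 = 2900.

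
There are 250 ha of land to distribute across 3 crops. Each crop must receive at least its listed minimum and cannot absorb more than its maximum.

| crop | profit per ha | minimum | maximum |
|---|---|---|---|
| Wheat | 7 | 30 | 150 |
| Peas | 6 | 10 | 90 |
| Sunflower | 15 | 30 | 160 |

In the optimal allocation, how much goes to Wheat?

Meeting every minimum uses 30+10+30 = 70 ha, leaving 180.
Highest profit per ha first: Sunflower 15 > Wheat 7 > Peas 6.
Give Sunflower 130 more to hit its cap of 160 → 50 left.
Wheat: +50 (room for 120) → 80. Pool exhausted.

80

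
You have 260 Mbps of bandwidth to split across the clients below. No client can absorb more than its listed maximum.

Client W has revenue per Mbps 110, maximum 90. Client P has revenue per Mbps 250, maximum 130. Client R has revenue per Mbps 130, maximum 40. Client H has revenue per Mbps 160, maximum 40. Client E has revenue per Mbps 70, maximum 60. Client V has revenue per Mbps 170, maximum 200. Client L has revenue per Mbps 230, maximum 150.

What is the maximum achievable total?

62400

Rank by revenue per Mbps: Client P 250 > Client L 230 > Client V 170 > Client H 160 > Client R 130 > Client W 110 > Client E 70.
Give Client P 130 to hit its cap of 130 → 130 left.
Client L has room for 150 but only 130 remain, so it gets 130.
Total = 250×130 + 230×130 = 62400.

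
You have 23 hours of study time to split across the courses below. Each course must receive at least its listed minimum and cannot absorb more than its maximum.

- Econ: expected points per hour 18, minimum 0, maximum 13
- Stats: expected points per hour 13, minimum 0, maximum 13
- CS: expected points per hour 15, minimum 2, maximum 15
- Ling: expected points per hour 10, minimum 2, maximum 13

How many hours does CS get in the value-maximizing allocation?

8

Meeting every minimum uses 0+0+2+2 = 4 hours, leaving 19.
Highest expected points per hour first: Econ 18 > CS 15 > Stats 13 > Ling 10.
Econ: +13 to 13 (cap) ; 6 left.
CS has room for 13 more but only 6 remain, so it gets 8.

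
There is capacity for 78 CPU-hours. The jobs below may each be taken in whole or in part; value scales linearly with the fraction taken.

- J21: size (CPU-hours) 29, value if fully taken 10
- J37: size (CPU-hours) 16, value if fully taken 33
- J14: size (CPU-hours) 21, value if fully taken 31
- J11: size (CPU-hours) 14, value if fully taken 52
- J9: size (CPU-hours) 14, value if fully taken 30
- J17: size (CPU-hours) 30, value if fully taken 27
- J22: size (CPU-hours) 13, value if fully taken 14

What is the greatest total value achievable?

160

Rank by value-to-size ratio: J11 52/14≈3.71, J9 30/14≈2.14, J37 33/16≈2.06, J14 31/21≈1.48, J22 14/13≈1.08, J17 27/30≈0.9, J21 10/29≈0.345.
J11: take in full, 14 CPU-hours for value 52 — 64 left.
All 14 CPU-hours of J9 fit (value 30) — 50 remain.
Take all of J37 (16 CPU-hours, value 33) — 34 CPU-hours left.
All 21 CPU-hours of J14 fit (value 31) — 13 remain.
All 13 CPU-hours of J22 fit (value 14) — 0 remain.
Total value = 160.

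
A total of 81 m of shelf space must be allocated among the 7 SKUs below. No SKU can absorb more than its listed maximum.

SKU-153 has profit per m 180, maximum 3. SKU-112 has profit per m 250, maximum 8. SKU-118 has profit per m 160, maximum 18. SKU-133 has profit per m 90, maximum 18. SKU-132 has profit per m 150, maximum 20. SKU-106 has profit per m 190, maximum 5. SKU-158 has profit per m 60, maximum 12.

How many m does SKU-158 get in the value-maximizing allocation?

9

Highest profit per m first: SKU-112 250 > SKU-106 190 > SKU-153 180 > SKU-118 160 > SKU-132 150 > SKU-133 90 > SKU-158 60.
SKU-112 takes 8 to reach its cap of 8 ; 73 left.
SKU-106: +5 to 5 (cap) ; 68 left.
Give SKU-153 3 to hit its cap of 3 ; 65 left.
Give SKU-118 18 to hit its cap of 18 ; 47 left.
SKU-132: +20 to 20 (cap) ; 27 left.
Give SKU-133 18 to hit its cap of 18 ; 9 left.
SKU-158: +9 (room for 12) → 9. Pool exhausted.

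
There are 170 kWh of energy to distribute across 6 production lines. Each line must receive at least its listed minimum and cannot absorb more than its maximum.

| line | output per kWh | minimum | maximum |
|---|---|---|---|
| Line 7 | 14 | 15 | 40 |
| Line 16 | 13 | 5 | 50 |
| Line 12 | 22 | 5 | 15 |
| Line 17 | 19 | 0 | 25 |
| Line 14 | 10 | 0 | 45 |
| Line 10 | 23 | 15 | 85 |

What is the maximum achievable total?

3385

Meeting every minimum uses 15+5+5+0+0+15 = 40 kWh, leaving 130.
Rank by output per kWh: Line 10 23 > Line 12 22 > Line 17 19 > Line 7 14 > Line 16 13 > Line 14 10.
Line 10 takes 70 more to reach its cap of 85 → 60 left.
Line 12 takes 10 more to reach its cap of 15 → 50 left.
Line 17: +25 to 25 (cap) → 25 left.
Give Line 7 25 more to hit its cap of 40 → 0 left.
Total = 14×40 + 13×5 + 22×15 + 19×25 + 23×85 = 3385.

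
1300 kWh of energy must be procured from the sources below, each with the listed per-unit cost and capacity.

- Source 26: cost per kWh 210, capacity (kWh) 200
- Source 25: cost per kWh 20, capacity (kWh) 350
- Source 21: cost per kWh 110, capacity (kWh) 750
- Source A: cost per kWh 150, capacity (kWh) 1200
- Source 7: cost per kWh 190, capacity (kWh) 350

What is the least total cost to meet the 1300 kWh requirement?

119500

Cheapest first:
Take 350 from Source 25 at 20 → need 950 more.
Source 21 at 110: take all 750 kWh → 200 still needed.
Source A at 150: take 200 of its 1200 → requirement met.
Source 7, Source 26: unused.
Cost = 350×20 + 750×110 + 200×150 = 119500.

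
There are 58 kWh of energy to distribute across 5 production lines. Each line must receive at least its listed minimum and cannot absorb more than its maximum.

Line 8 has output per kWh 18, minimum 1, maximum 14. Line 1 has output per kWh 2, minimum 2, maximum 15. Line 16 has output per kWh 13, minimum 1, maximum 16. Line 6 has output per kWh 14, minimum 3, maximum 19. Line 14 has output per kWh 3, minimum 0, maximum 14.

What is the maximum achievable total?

751

Meeting every minimum uses 1+2+1+3+0 = 7 kWh, leaving 51.
Highest output per kWh first: Line 8 18 > Line 6 14 > Line 16 13 > Line 14 3 > Line 1 2.
Line 8: +13 to 14 (cap) — 38 left.
Line 6 takes 16 more to reach its cap of 19 — 22 left.
Line 16 takes 15 more to reach its cap of 16 — 7 left.
Line 14: +7 (room for 14) → 7. Pool exhausted.
Total = 18×14 + 2×2 + 13×16 + 14×19 + 3×7 = 751.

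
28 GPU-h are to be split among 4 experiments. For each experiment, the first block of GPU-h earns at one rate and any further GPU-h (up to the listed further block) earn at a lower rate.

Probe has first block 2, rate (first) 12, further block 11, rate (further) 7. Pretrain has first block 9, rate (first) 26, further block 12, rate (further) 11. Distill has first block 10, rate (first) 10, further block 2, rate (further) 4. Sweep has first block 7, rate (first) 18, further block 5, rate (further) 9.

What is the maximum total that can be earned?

494

Order all 8 blocks by rate: Pretrain/first 26 > Sweep/first 18 > Probe/first 12 > Pretrain/second 11 > Distill/first 10 > Sweep/second 9 > Probe/second 7 > Distill/second 4.
Fill Pretrain first block (9 at 26) → 19 left.
Sweep/first (18): +7 → 12 left.
Probe/first (12): +2 → 10 left.
Pretrain/second: +10 of 12 at 11; pool empty.
Total = 26×9 + 18×7 + 12×2 + 11×10 = 494.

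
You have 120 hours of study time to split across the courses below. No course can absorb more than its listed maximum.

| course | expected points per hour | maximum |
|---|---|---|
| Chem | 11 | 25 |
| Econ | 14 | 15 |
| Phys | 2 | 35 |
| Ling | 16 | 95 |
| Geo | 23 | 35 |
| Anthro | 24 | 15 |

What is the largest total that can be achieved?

2285

Highest expected points per hour first: Anthro 24 > Geo 23 > Ling 16 > Econ 14 > Chem 11 > Phys 2.
Give Anthro 15 to hit its cap of 15 → 105 left.
Geo takes 35 to reach its cap of 35 → 70 left.
Ling: +70 (room for 95) → 70. Pool exhausted.
Total = 16×70 + 23×35 + 24×15 = 2285.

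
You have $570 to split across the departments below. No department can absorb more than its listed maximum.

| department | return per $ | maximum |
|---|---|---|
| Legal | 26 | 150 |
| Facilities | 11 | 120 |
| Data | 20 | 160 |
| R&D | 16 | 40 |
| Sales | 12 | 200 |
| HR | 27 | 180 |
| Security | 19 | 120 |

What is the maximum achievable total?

13480

Highest return per $ first: HR 27 > Legal 26 > Data 20 > Security 19 > R&D 16 > Sales 12 > Facilities 11.
HR takes 180 to reach its cap of 180 — 390 left.
Legal takes 150 to reach its cap of 150 — 240 left.
Give Data 160 to hit its cap of 160 — 80 left.
Security: +80 (room for 120) → 80. Pool exhausted.
Total = 26×150 + 20×160 + 27×180 + 19×80 = 13480.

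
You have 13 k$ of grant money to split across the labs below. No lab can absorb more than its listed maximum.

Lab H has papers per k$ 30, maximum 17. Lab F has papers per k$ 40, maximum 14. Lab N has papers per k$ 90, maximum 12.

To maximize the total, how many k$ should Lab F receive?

1

Highest papers per k$ first: Lab N 90 > Lab F 40 > Lab H 30.
Lab N takes 12 to reach its cap of 12 ; 1 left.
Lab F: +1 (room for 14) → 1. Pool exhausted.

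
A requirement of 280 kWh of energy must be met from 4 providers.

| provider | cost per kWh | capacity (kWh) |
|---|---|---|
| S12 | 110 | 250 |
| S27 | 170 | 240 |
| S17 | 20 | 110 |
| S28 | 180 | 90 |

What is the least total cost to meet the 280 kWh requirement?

20900

Fill from the cheapest provider first.
S17 (20): use full 110 ; 170 kWh to go.
S12 at 110: take 170 of its 250 ; requirement met.
S27, S28: unused.
Cost = 110×20 + 170×110 = 20900.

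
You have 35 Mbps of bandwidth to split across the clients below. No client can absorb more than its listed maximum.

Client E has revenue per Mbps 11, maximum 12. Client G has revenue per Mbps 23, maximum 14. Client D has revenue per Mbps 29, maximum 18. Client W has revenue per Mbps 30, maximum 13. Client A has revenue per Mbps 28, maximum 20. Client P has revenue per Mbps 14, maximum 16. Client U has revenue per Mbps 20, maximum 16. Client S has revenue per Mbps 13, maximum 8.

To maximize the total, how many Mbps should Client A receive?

4

Highest revenue per Mbps first: Client W 30 > Client D 29 > Client A 28 > Client G 23 > Client U 20 > Client P 14 > Client S 13 > Client E 11.
Client W: +13 to 13 (cap) ; 22 left.
Give Client D 18 to hit its cap of 18 ; 4 left.
Only 4 left; Client A takes them to reach 4.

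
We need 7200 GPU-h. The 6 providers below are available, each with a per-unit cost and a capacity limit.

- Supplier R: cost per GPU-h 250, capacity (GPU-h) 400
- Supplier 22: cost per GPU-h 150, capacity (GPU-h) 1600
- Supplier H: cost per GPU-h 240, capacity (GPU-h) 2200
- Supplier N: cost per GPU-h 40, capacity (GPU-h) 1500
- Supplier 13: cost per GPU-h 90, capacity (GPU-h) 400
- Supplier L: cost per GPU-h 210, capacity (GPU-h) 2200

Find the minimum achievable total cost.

Cheapest first:
Supplier N at 40: take all 1500 GPU-h → 5700 still needed.
Take 400 from Supplier 13 at 90 → need 5300 more.
Take 1600 from Supplier 22 at 150 → need 3700 more.
Take 2200 from Supplier L at 210 → need 1500 more.
Supplier H at 240: take 1500 of its 2200 → requirement met.
Supplier R: unused.
Cost = 1500×40 + 400×90 + 1600×150 + 2200×210 + 1500×240 = 1158000.

1158000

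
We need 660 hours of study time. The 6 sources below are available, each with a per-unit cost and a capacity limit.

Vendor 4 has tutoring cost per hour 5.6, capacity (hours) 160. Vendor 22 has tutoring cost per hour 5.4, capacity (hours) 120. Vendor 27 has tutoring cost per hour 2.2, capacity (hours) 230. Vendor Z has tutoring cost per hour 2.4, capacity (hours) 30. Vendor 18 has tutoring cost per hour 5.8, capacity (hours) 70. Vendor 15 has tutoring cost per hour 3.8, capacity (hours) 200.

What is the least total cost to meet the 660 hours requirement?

Fill from the cheapest source first.
Take 230 from Vendor 27 at 2.2 → need 430 more.
Vendor Z (2.4): use full 30 → 400 hours to go.
Vendor 15 at 3.8: take all 200 hours → 200 still needed.
Vendor 22 (5.4): use full 120 → 80 hours to go.
Vendor 4 at 5.6: take 80 of its 160 → requirement met.
Vendor 18: unused.
Cost = 230×2.2 + 30×2.4 + 200×3.8 + 120×5.4 + 80×5.6 = 2434.

2434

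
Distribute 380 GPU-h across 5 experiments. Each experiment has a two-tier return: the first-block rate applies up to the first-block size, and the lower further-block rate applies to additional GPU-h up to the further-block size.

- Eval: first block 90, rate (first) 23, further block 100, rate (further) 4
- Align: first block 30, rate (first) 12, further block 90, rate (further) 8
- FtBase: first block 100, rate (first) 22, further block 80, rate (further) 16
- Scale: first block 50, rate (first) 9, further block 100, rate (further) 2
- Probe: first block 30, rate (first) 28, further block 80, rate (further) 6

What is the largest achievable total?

7200

Rank every tier by rate: Probe/tier1 28 > Eval/tier1 23 > FtBase/tier1 22 > FtBase/tier2 16 > Align/tier1 12 > Scale/tier1 9 > Align/tier2 8 > Probe/tier2 6 > Eval/tier2 4 > Scale/tier2 2.
Fill Probe tier1 block (30 at 28) — 350 left.
Eval/tier1 (23): +90 — 260 left.
FtBase tier1 at 22: fill all 100 — 160 left.
FtBase/tier2 (16): +80 — 80 left.
Align/tier1 (12): +30 — 50 left.
Scale tier1 at 9: fill all 50 — 0 left.
Total = 28×30 + 23×90 + 22×100 + 16×80 + 12×30 + 9×50 = 7200.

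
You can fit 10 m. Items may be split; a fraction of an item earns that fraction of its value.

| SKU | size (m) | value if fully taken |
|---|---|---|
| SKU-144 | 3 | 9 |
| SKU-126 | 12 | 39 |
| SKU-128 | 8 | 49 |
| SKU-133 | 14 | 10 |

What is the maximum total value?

55.5

Sort by value density: SKU-128 49/8≈6.12, SKU-126 39/12≈3.25, SKU-144 9/3≈3, SKU-133 10/14≈0.714.
All 8 m of SKU-128 fit (value 49) ; 2 remain.
Only 2 m remain; take 2/12 of SKU-126 for value 39×2/12 = 6.5.
Total value = 55.5.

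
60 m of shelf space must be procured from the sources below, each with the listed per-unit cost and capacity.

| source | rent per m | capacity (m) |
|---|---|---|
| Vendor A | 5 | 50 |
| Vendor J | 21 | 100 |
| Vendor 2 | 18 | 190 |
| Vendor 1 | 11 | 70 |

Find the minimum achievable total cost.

360

Fill from the cheapest source first.
Vendor A at 5: take all 50 m — 10 still needed.
Take 10 from Vendor 1 at 11 to finish.
Vendor 2, Vendor J: unused.
Cost = 50×5 + 10×11 = 360.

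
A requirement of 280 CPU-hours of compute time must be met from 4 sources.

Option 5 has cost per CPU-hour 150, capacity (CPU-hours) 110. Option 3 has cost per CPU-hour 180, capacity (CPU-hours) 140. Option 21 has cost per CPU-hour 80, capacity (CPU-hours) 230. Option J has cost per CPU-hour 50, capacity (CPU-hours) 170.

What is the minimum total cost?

Cheapest first:
Option J (50): use full 170 — 110 CPU-hours to go.
Option 21 at 80: take 110 of its 230 — requirement met.
Option 5, Option 3: unused.
Cost = 170×50 + 110×80 = 17300.

17300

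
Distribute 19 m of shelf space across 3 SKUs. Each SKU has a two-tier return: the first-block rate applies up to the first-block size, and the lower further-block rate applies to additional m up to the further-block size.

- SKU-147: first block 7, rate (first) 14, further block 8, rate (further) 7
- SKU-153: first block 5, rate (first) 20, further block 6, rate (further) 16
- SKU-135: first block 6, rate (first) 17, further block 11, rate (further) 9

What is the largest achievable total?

Treat each block as its own option and order by rate: SKU-153/first 20 > SKU-135/first 17 > SKU-153/second 16 > SKU-147/first 14 > SKU-135/second 9 > SKU-147/second 7.
Fill SKU-153 first block (5 at 20) — 14 left.
SKU-135/first (17): +6 — 8 left.
Fill SKU-153 second block (6 at 16) — 2 left.
SKU-147/first: +2 of 7 at 14; pool empty.
Total = 20×5 + 17×6 + 16×6 + 14×2 = 326.

326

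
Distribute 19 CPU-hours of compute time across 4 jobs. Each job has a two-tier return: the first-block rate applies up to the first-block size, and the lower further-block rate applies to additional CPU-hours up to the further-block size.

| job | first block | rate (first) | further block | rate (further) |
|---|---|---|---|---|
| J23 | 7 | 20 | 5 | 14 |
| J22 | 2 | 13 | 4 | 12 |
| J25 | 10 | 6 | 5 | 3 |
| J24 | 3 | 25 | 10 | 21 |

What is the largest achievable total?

405

Rank every tier by rate: J24/tier1 25 > J24/tier2 21 > J23/tier1 20 > J23/tier2 14 > J22/tier1 13 > J22/tier2 12 > J25/tier1 6 > J25/tier2 3.
J24 tier1 at 25: fill all 3 — 16 left.
J24/tier2 (21): +10 — 6 left.
J23/tier1: +6 of 7 at 20; pool empty.
Total = 25×3 + 21×10 + 20×6 = 405.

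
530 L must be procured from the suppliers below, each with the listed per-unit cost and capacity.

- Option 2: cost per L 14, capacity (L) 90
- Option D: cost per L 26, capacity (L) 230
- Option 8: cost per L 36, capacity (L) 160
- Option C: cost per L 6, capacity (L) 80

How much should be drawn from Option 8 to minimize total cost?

130

Fill from the cheapest supplier first.
Option C (6): use full 80 ; 450 L to go.
Option 2 (14): use full 90 ; 360 L to go.
Option D at 26: take all 230 L ; 130 still needed.
Option 8 at 36: take 130 of its 160 ; requirement met.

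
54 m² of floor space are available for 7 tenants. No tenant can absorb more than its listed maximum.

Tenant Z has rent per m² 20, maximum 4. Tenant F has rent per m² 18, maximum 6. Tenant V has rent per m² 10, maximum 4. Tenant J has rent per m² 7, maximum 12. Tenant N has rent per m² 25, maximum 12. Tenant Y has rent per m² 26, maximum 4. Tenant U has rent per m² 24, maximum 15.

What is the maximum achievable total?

Rank by rent per m²: Tenant Y 26 > Tenant N 25 > Tenant U 24 > Tenant Z 20 > Tenant F 18 > Tenant V 10 > Tenant J 7.
Tenant Y takes 4 to reach its cap of 4 ; 50 left.
Give Tenant N 12 to hit its cap of 12 ; 38 left.
Give Tenant U 15 to hit its cap of 15 ; 23 left.
Give Tenant Z 4 to hit its cap of 4 ; 19 left.
Tenant F takes 6 to reach its cap of 6 ; 13 left.
Tenant V: +4 to 4 (cap) ; 9 left.
Only 9 left; Tenant J takes them to reach 9.
Total = 20×4 + 18×6 + 10×4 + 7×9 + 25×12 + 26×4 + 24×15 = 1055.

1055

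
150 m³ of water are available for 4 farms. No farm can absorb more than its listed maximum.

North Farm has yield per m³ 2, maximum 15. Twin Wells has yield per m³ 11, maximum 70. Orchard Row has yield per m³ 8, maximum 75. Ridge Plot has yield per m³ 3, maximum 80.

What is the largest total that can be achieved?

1385

Highest yield per m³ first: Twin Wells 11 > Orchard Row 8 > Ridge Plot 3 > North Farm 2.
Twin Wells takes 70 to reach its cap of 70 — 80 left.
Give Orchard Row 75 to hit its cap of 75 — 5 left.
Ridge Plot: +5 (room for 80) → 5. Pool exhausted.
Total = 11×70 + 8×75 + 3×5 = 1385.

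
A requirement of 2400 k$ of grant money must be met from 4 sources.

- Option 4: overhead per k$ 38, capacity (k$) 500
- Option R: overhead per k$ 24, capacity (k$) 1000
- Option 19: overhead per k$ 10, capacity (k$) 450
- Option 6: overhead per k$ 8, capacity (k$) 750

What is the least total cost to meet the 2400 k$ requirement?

42100

Fill from the cheapest source first.
Option 6 (8): use full 750 ; 1650 k$ to go.
Option 19 (10): use full 450 ; 1200 k$ to go.
Option R (24): use full 1000 ; 200 k$ to go.
Option 4 (38): take the remaining 200 ; done.
Cost = 750×8 + 450×10 + 1000×24 + 200×38 = 42100.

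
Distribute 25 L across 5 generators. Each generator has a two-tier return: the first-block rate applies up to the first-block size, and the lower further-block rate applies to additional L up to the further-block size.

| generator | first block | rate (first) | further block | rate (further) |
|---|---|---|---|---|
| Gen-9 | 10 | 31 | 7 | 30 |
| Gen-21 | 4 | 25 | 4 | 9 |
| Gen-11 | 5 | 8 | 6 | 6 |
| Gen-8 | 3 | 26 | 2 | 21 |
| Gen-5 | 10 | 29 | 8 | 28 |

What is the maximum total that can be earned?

752

Treat each block as its own option and order by rate: Gen-9/tier1 31 > Gen-9/tier2 30 > Gen-5/tier1 29 > Gen-5/tier2 28 > Gen-8/tier1 26 > Gen-21/tier1 25 > Gen-8/tier2 21 > Gen-21/tier2 9 > Gen-11/tier1 8 > Gen-11/tier2 6.
Fill Gen-9 tier1 block (10 at 31) ; 15 left.
Fill Gen-9 tier2 block (7 at 30) ; 8 left.
8 remain; put them into Gen-5 tier1 at 29.
Total = 31×10 + 30×7 + 29×8 = 752.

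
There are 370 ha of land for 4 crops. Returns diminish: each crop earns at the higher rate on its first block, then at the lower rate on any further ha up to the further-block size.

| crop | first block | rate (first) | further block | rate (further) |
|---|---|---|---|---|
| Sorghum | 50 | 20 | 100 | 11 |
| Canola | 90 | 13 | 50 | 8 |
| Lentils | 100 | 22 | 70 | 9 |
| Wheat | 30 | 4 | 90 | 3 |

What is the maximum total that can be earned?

Order all 8 blocks by rate: Lentils/tier1 22 > Sorghum/tier1 20 > Canola/tier1 13 > Sorghum/tier2 11 > Lentils/tier2 9 > Canola/tier2 8 > Wheat/tier1 4 > Wheat/tier2 3.
Fill Lentils tier1 block (100 at 22) ; 270 left.
Sorghum tier1 at 20: fill all 50 ; 220 left.
Fill Canola tier1 block (90 at 13) ; 130 left.
Sorghum/tier2 (11): +100 ; 30 left.
30 remain; put them into Lentils tier2 at 9.
Total = 22×100 + 20×50 + 13×90 + 11×100 + 9×30 = 5740.

5740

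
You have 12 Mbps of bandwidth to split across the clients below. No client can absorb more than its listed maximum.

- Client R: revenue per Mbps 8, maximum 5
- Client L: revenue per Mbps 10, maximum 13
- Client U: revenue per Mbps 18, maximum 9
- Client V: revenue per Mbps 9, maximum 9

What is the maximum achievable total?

192

Highest revenue per Mbps first: Client U 18 > Client L 10 > Client V 9 > Client R 8.
Give Client U 9 to hit its cap of 9 → 3 left.
Only 3 left; Client L takes them to reach 3.
Total = 10×3 + 18×9 = 192.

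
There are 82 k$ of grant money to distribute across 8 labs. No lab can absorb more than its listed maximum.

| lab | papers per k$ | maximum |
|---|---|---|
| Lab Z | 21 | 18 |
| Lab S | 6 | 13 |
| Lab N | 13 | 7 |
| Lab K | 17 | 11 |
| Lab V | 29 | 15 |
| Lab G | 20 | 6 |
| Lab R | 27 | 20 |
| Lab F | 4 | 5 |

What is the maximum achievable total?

1781

Highest papers per k$ first: Lab V 29 > Lab R 27 > Lab Z 21 > Lab G 20 > Lab K 17 > Lab N 13 > Lab S 6 > Lab F 4.
Give Lab V 15 to hit its cap of 15 ; 67 left.
Give Lab R 20 to hit its cap of 20 ; 47 left.
Give Lab Z 18 to hit its cap of 18 ; 29 left.
Lab G: +6 to 6 (cap) ; 23 left.
Lab K: +11 to 11 (cap) ; 12 left.
Give Lab N 7 to hit its cap of 7 ; 5 left.
Only 5 left; Lab S takes them to reach 5.
Total = 21×18 + 6×5 + 13×7 + 17×11 + 29×15 + 20×6 + 27×20 = 1781.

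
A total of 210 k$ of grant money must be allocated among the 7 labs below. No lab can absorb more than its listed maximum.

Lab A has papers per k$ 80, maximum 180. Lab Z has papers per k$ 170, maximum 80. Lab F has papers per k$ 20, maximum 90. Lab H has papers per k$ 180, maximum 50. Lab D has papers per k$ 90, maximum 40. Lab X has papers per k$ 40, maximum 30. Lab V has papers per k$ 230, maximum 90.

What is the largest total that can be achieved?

41600

Rank by papers per k$: Lab V 230 > Lab H 180 > Lab Z 170 > Lab D 90 > Lab A 80 > Lab X 40 > Lab F 20.
Lab V: +90 to 90 (cap) — 120 left.
Lab H: +50 to 50 (cap) — 70 left.
Only 70 left; Lab Z takes them to reach 70.
Total = 170×70 + 180×50 + 230×90 = 41600.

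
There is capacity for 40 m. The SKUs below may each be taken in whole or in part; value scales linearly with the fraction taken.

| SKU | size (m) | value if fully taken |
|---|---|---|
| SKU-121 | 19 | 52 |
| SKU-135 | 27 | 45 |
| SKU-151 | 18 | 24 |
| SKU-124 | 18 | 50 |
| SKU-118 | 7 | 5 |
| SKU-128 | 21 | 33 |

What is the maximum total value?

107

Best value per unit of size first: SKU-124 50/18≈2.78, SKU-121 52/19≈2.74, SKU-135 45/27≈1.67, SKU-128 33/21≈1.57, SKU-151 24/18≈1.33, SKU-118 5/7≈0.714.
SKU-124: take in full, 18 m for value 50 — 22 left.
Take all of SKU-121 (19 m, value 52) — 3 m left.
Only 3 m remain; take 3/27 of SKU-135 for value 45×3/27 = 5.
Total value = 107.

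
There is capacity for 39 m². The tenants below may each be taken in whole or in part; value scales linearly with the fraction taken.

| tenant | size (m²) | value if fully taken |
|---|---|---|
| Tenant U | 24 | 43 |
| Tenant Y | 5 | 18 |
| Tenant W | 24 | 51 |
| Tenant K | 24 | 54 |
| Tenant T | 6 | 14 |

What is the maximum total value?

94.5

Sort by value density: Tenant Y 18/5≈3.6, Tenant T 14/6≈2.33, Tenant K 54/24≈2.25, Tenant W 51/24≈2.12, Tenant U 43/24≈1.79.
All 5 m² of Tenant Y fit (value 18) ; 34 remain.
Tenant T: take in full, 6 m² for value 14 ; 28 left.
All 24 m² of Tenant K fit (value 54) ; 4 remain.
4 m² left: a 4/24 share of Tenant W gives 51×4/24 = 8.5.
Total value = 94.5.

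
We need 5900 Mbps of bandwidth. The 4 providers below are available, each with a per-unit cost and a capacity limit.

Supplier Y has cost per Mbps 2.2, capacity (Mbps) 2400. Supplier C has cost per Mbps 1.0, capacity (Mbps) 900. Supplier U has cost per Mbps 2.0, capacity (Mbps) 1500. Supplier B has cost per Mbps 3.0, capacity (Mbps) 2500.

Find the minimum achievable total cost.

Fill from the cheapest provider first.
Supplier C at 1.0: take all 900 Mbps → 5000 still needed.
Supplier U (2.0): use full 1500 → 3500 Mbps to go.
Supplier Y at 2.2: take all 2400 Mbps → 1100 still needed.
Supplier B (3.0): take the remaining 1100 → done.
Cost = 900×1.0 + 1500×2.0 + 2400×2.2 + 1100×3.0 = 12480.

12480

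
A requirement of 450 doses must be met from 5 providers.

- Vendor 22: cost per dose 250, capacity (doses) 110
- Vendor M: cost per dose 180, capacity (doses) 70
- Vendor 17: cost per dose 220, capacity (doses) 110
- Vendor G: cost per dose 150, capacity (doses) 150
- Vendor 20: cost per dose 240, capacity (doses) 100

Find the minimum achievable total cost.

88300

Use providers in increasing cost order.
Take 150 from Vendor G at 150 → need 300 more.
Take 70 from Vendor M at 180 → need 230 more.
Vendor 17 at 220: take all 110 doses → 120 still needed.
Vendor 20 (240): use full 100 → 20 doses to go.
Take 20 from Vendor 22 at 250 to finish.
Cost = 150×150 + 70×180 + 110×220 + 100×240 + 20×250 = 88300.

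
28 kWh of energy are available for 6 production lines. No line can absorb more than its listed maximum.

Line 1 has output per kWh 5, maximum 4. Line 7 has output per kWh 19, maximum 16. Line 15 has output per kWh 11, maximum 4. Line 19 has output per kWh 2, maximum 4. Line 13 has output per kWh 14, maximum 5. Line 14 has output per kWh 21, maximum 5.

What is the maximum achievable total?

Highest output per kWh first: Line 14 21 > Line 7 19 > Line 13 14 > Line 15 11 > Line 1 5 > Line 19 2.
Line 14: +5 to 5 (cap) — 23 left.
Line 7: +16 to 16 (cap) — 7 left.
Line 13: +5 to 5 (cap) — 2 left.
Line 15: +2 (room for 4) → 2. Pool exhausted.
Total = 19×16 + 11×2 + 14×5 + 21×5 = 501.

501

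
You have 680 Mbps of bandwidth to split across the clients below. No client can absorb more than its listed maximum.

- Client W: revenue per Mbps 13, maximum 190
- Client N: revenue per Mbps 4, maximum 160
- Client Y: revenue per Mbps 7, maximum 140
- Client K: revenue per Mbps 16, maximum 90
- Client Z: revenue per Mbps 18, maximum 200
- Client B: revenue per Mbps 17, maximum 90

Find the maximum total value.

Rank by revenue per Mbps: Client Z 18 > Client B 17 > Client K 16 > Client W 13 > Client Y 7 > Client N 4.
Client Z: +200 to 200 (cap) — 480 left.
Give Client B 90 to hit its cap of 90 — 390 left.
Client K: +90 to 90 (cap) — 300 left.
Client W: +190 to 190 (cap) — 110 left.
Client Y has room for 140 but only 110 remain, so it gets 110.
Total = 13×190 + 7×110 + 16×90 + 18×200 + 17×90 = 9810.

9810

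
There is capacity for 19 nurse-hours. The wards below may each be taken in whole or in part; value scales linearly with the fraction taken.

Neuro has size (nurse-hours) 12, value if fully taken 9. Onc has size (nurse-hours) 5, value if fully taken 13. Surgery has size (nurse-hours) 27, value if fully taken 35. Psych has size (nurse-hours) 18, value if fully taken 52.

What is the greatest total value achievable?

54.6

Rank by value-to-size ratio: Psych 52/18≈2.89, Onc 13/5≈2.6, Surgery 35/27≈1.3, Neuro 9/12≈0.75.
Psych: take in full, 18 nurse-hours for value 52 → 1 left.
1 nurse-hours left: a 1/5 share of Onc gives 13×1/5 = 2.6.
Total value = 54.6.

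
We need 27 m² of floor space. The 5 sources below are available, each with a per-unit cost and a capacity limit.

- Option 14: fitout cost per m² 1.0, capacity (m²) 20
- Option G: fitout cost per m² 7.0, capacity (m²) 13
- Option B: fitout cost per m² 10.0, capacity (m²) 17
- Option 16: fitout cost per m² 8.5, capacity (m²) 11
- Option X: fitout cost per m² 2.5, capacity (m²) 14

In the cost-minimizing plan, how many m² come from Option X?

7

Use sources in increasing cost order.
Take 20 from Option 14 at 1.0 → need 7 more.
Option X at 2.5: take 7 of its 14 → requirement met.
Option G, Option 16, Option B: unused.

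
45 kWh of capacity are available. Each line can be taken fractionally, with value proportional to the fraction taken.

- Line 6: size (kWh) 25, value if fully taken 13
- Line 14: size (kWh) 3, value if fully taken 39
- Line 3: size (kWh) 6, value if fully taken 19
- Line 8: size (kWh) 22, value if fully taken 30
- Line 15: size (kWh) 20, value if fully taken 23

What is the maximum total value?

104.1

Best value per unit of size first: Line 14 39/3≈13, Line 3 19/6≈3.17, Line 8 30/22≈1.36, Line 15 23/20≈1.15, Line 6 13/25≈0.52.
Line 14: take in full, 3 kWh for value 39 → 42 left.
Take all of Line 3 (6 kWh, value 19) → 36 kWh left.
Take all of Line 8 (22 kWh, value 30) → 14 kWh left.
Only 14 kWh remain; take 14/20 of Line 15 for value 23×14/20 = 16.1.
Total value = 104.1.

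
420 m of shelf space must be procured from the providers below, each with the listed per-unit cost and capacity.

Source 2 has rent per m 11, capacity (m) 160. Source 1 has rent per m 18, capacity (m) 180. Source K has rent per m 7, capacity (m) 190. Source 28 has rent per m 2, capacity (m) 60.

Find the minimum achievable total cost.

3390

Use providers in increasing cost order.
Source 28 at 2: take all 60 m — 360 still needed.
Source K at 7: take all 190 m — 170 still needed.
Take 160 from Source 2 at 11 — need 10 more.
Source 1 (18): take the remaining 10 — done.
Cost = 60×2 + 190×7 + 160×11 + 10×18 = 3390.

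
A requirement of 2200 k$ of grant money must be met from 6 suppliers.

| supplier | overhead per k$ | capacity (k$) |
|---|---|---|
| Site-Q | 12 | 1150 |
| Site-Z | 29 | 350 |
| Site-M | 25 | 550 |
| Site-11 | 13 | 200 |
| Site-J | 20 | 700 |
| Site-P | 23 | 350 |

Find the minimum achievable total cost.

33850

Cheapest first:
Site-Q (12): use full 1150 ; 1050 k$ to go.
Site-11 (13): use full 200 ; 850 k$ to go.
Site-J (20): use full 700 ; 150 k$ to go.
Site-P at 23: take 150 of its 350 ; requirement met.
Site-M, Site-Z: unused.
Cost = 1150×12 + 200×13 + 700×20 + 150×23 = 33850.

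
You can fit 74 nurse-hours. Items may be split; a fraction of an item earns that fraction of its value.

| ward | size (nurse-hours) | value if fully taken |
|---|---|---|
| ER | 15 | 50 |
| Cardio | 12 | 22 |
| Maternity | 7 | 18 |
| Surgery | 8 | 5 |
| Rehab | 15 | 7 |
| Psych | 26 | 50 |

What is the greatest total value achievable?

Sort by value density: ER 50/15≈3.33, Maternity 18/7≈2.57, Psych 50/26≈1.92, Cardio 22/12≈1.83, Surgery 5/8≈0.625, Rehab 7/15≈0.467.
Take all of ER (15 nurse-hours, value 50) — 59 nurse-hours left.
All 7 nurse-hours of Maternity fit (value 18) — 52 remain.
Psych: take in full, 26 nurse-hours for value 50 — 26 left.
All 12 nurse-hours of Cardio fit (value 22) — 14 remain.
Take all of Surgery (8 nurse-hours, value 5) — 6 nurse-hours left.
6 nurse-hours left: a 6/15 share of Rehab gives 7×6/15 = 2.8.
Total value = 147.8.

147.8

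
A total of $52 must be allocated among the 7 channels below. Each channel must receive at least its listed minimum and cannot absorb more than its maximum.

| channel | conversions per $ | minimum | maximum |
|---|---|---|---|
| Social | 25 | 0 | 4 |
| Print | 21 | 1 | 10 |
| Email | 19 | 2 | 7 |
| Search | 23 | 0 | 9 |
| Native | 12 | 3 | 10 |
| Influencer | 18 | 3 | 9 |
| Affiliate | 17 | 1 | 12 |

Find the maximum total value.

1018

Meeting every minimum uses 0+1+2+0+3+3+1 = 10 $, leaving 42.
Highest conversions per $ first: Social 25 > Search 23 > Print 21 > Email 19 > Influencer 18 > Affiliate 17 > Native 12.
Social takes 4 more to reach its cap of 4 → 38 left.
Search: +9 to 9 (cap) → 29 left.
Print: +9 to 10 (cap) → 20 left.
Email: +5 to 7 (cap) → 15 left.
Give Influencer 6 more to hit its cap of 9 → 9 left.
Affiliate: +9 (room for 11) → 10. Pool exhausted.
Total = 25×4 + 21×10 + 19×7 + 23×9 + 12×3 + 18×9 + 17×10 = 1018.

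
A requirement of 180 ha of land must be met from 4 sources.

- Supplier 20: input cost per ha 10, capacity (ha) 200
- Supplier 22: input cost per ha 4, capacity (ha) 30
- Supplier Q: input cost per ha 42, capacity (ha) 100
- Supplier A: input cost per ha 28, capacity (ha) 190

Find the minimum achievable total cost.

Cheapest first:
Supplier 22 at 4: take all 30 ha → 150 still needed.
Supplier 20 (10): take the remaining 150 → done.
Supplier A, Supplier Q: unused.
Cost = 30×4 + 150×10 = 1620.

1620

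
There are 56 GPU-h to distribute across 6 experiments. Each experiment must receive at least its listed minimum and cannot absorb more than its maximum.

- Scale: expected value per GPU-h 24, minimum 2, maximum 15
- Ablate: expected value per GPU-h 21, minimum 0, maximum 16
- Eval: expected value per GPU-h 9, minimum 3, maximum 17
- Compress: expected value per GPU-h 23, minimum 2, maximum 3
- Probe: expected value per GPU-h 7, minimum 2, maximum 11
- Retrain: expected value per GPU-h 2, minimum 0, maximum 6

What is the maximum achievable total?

Meeting every minimum uses 2+0+3+2+2+0 = 9 GPU-h, leaving 47.
Highest expected value per GPU-h first: Scale 24 > Compress 23 > Ablate 21 > Eval 9 > Probe 7 > Retrain 2.
Give Scale 13 more to hit its cap of 15 — 34 left.
Compress: +1 to 3 (cap) — 33 left.
Give Ablate 16 more to hit its cap of 16 — 17 left.
Eval takes 14 more to reach its cap of 17 — 3 left.
Probe has room for 9 more but only 3 remain, so it gets 5.
Total = 24×15 + 21×16 + 9×17 + 23×3 + 7×5 = 953.

953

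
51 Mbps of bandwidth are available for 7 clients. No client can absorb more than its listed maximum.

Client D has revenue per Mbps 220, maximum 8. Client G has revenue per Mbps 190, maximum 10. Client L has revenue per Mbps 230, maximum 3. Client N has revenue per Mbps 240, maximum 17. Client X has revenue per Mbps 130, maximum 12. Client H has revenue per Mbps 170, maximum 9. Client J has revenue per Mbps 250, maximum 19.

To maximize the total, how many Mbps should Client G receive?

Rank by revenue per Mbps: Client J 250 > Client N 240 > Client L 230 > Client D 220 > Client G 190 > Client H 170 > Client X 130.
Client J takes 19 to reach its cap of 19 — 32 left.
Client N takes 17 to reach its cap of 17 — 15 left.
Give Client L 3 to hit its cap of 3 — 12 left.
Client D takes 8 to reach its cap of 8 — 4 left.
Client G: +4 (room for 10) → 4. Pool exhausted.

4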